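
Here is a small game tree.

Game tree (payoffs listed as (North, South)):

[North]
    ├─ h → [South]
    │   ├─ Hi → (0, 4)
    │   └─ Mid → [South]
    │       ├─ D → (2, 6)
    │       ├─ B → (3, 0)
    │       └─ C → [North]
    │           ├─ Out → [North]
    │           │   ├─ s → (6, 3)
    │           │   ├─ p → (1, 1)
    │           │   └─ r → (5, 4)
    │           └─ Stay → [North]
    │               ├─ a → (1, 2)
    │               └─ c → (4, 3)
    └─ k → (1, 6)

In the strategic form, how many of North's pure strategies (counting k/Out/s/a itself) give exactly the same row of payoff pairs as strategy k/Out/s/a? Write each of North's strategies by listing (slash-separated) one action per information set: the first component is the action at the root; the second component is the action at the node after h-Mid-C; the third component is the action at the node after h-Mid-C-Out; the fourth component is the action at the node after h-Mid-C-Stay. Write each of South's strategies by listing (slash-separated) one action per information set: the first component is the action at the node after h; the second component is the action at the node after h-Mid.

Row for k/Out/s/a (columns Hi/D, Hi/B, Hi/C, Mid/D, Mid/B, Mid/C): (1,6) (1,6) (1,6) (1,6) (1,6) (1,6).
Under k/Out/s/a, North's choice at the node after h-Mid-C and at the node after h-Mid-C-Out and at the node after h-Mid-C-Stay can never be reached regardless of what South does, so varying those choices leaves every outcome unchanged.
Holding the reachable choices fixed and varying the unreachable ones freely already gives 2 × 3 × 2 = 12 equivalent strategies.
No other strategy reproduces this row, so those 12 are the full class: k/Out/s/a, k/Out/s/c, k/Out/p/a, k/Out/p/c, k/Out/r/a, k/Out/r/c, k/Stay/s/a, k/Stay/s/c, k/Stay/p/a, k/Stay/p/c, k/Stay/r/a, k/Stay/r/c.

12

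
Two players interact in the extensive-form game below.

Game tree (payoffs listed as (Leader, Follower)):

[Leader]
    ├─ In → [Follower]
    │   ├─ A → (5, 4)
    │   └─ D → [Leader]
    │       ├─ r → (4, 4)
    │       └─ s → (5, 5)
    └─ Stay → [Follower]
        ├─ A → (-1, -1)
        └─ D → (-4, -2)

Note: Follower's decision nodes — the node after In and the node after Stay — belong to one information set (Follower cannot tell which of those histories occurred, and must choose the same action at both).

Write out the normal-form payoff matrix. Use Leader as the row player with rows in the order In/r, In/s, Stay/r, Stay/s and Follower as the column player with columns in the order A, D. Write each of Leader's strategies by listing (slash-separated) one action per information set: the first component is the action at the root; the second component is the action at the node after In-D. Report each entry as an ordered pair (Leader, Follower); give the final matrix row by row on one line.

              A        D
  In/r    (5,4)    (4,4)
  In/s    (5,4)    (5,5)
Stay/r  (-1,-1)  (-4,-2)
Stay/s  (-1,-1)  (-4,-2)

In/r: (5,4) (4,4) | In/s: (5,4) (5,5) | Stay/r: (-1,-1) (-4,-2) | Stay/s: (-1,-1) (-4,-2)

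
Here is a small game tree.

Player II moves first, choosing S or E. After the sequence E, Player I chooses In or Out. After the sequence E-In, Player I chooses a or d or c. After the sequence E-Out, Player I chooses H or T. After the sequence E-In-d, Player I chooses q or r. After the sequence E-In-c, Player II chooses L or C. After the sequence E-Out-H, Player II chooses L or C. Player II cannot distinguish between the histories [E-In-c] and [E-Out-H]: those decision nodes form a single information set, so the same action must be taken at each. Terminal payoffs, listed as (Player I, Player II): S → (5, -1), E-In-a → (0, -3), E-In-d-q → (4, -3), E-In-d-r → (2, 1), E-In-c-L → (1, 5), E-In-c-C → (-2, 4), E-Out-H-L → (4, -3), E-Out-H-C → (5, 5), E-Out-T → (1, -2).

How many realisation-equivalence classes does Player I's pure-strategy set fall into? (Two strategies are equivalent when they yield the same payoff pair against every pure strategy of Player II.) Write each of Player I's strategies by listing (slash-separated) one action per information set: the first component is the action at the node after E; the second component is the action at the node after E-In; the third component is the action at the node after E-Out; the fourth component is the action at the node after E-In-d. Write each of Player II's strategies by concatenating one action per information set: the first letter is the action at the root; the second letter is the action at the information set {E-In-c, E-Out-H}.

6

Player I has 24 pure strategies: In/a/H/q, In/a/H/r, In/a/T/q, In/a/T/r, In/d/H/q, In/d/H/r, In/d/T/q, In/d/T/r, In/c/H/q, In/c/H/r, In/c/T/q, In/c/T/r, Out/a/H/q, Out/a/H/r, Out/a/T/q, Out/a/T/r, Out/d/H/q, Out/d/H/r, Out/d/T/q, Out/d/T/r, Out/c/H/q, Out/c/H/r, Out/c/T/q, Out/c/T/r. Columns: SL, SC, EL, EC.
{In/a/H/q, In/a/H/r, In/a/T/q, In/a/T/r} → row (5,-1) (5,-1) (0,-3) (0,-3)
{In/d/H/q, In/d/T/q} → row (5,-1) (5,-1) (4,-3) (4,-3)
{In/d/H/r, In/d/T/r} → row (5,-1) (5,-1) (2,1) (2,1)
{In/c/H/q, In/c/H/r, In/c/T/q, In/c/T/r} → row (5,-1) (5,-1) (1,5) (-2,4)
{Out/a/H/q, Out/a/H/r, Out/d/H/q, Out/d/H/r, Out/c/H/q, Out/c/H/r} → row (5,-1) (5,-1) (4,-3) (5,5)
{Out/a/T/q, Out/a/T/r, Out/d/T/q, Out/d/T/r, Out/c/T/q, Out/c/T/r} → row (5,-1) (5,-1) (1,-2) (1,-2)
That's 6 distinct rows out of 24 strategies.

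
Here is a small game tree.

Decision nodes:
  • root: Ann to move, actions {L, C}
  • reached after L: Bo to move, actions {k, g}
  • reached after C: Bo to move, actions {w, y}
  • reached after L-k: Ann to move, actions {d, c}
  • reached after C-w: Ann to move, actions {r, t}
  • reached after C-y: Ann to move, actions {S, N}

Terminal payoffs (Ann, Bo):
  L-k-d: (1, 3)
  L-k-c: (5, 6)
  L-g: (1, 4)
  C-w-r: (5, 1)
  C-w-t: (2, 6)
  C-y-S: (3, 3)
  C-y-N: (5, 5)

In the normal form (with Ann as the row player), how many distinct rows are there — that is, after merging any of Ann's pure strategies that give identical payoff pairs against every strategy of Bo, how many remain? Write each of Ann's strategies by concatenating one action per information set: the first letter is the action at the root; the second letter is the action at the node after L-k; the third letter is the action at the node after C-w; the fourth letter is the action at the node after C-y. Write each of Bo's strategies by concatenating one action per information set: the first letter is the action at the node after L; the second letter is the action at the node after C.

6

Ann has 16 pure strategies: LdrS, LdrN, LdtS, LdtN, LcrS, LcrN, LctS, LctN, CdrS, CdrN, CdtS, CdtN, CcrS, CcrN, CctS, CctN. Columns: kw, ky, gw, gy.
{LdrS, LdrN, LdtS, LdtN} → row (1,3) (1,3) (1,4) (1,4)
{LcrS, LcrN, LctS, LctN} → row (5,6) (5,6) (1,4) (1,4)
{CdrS, CcrS} → row (5,1) (3,3) (5,1) (3,3)
{CdrN, CcrN} → row (5,1) (5,5) (5,1) (5,5)
{CdtS, CctS} → row (2,6) (3,3) (2,6) (3,3)
{CdtN, CctN} → row (2,6) (5,5) (2,6) (5,5)
That's 6 distinct rows out of 16 strategies.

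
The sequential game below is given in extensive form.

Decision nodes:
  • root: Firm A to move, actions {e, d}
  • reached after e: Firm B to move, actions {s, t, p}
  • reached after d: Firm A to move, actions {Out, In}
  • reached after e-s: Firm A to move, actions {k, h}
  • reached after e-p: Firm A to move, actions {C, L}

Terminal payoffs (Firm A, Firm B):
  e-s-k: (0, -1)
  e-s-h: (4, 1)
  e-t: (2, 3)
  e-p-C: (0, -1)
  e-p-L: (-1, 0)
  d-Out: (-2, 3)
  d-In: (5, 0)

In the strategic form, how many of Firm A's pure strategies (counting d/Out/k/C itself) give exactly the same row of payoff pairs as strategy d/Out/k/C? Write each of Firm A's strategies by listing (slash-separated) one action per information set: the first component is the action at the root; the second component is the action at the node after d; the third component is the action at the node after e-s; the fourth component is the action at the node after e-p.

4

Row for d/Out/k/C (columns s, t, p): (-2,3) (-2,3) (-2,3).
Under d/Out/k/C, Firm A's choice at the node after e-s and at the node after e-p can never be reached regardless of what Firm B does, so varying those choices leaves every outcome unchanged.
Holding the reachable choices fixed and varying the unreachable ones freely already gives 2 × 2 = 4 equivalent strategies.
No other strategy reproduces this row, so those 4 are the full class: d/Out/k/C, d/Out/k/L, d/Out/h/C, d/Out/h/L.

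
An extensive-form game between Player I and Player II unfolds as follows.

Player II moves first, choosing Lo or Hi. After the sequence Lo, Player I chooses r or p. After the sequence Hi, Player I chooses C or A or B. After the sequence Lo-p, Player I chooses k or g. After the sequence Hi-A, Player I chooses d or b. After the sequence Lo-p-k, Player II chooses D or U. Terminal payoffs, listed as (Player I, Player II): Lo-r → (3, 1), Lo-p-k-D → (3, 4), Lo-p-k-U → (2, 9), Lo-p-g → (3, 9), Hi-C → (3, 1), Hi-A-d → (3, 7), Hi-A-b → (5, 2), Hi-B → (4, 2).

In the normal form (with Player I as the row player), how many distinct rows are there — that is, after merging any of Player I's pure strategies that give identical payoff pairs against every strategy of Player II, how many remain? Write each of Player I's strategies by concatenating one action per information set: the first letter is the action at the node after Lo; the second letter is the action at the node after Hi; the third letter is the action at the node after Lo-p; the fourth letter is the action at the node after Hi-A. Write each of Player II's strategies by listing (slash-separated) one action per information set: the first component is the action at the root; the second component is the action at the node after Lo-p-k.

Player I has 24 pure strategies: rCkd, rCkb, rCgd, rCgb, rAkd, rAkb, rAgd, rAgb, rBkd, rBkb, rBgd, rBgb, pCkd, pCkb, pCgd, pCgb, pAkd, pAkb, pAgd, pAgb, pBkd, pBkb, pBgd, pBgb. Columns: Lo/D, Lo/U, Hi/D, Hi/U.
{rCkd, rCkb, rCgd, rCgb} → row (3,1) (3,1) (3,1) (3,1)
{rAkd, rAgd} → row (3,1) (3,1) (3,7) (3,7)
{rAkb, rAgb} → row (3,1) (3,1) (5,2) (5,2)
{rBkd, rBkb, rBgd, rBgb} → row (3,1) (3,1) (4,2) (4,2)
{pCkd, pCkb} → row (3,4) (2,9) (3,1) (3,1)
{pCgd, pCgb} → row (3,9) (3,9) (3,1) (3,1)
{pAkd} → row (3,4) (2,9) (3,7) (3,7)
{pAkb} → row (3,4) (2,9) (5,2) (5,2)
{pAgd} → row (3,9) (3,9) (3,7) (3,7)
{pAgb} → row (3,9) (3,9) (5,2) (5,2)
{pBkd, pBkb} → row (3,4) (2,9) (4,2) (4,2)
{pBgd, pBgb} → row (3,9) (3,9) (4,2) (4,2)
That's 12 distinct rows out of 24 strategies.

12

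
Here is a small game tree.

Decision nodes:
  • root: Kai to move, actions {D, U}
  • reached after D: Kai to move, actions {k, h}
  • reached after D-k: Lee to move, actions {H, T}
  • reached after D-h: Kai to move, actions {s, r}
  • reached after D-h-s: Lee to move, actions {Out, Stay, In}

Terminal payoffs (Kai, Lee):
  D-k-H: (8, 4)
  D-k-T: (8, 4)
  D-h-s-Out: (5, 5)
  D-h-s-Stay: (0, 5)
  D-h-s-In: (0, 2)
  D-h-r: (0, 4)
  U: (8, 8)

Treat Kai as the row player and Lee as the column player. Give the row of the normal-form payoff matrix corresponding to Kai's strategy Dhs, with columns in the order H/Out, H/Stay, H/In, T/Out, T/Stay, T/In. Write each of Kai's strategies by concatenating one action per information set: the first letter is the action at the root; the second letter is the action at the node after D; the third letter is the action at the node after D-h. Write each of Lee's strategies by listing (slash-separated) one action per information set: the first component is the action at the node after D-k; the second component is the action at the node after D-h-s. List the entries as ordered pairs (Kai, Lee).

(5,5) (0,5) (0,2) (5,5) (0,5) (0,2)

vs H/Out: Kai plays D → Kai plays h at [D] → Kai plays s at [D-h] → Lee plays Out at [D-h-s] → (5, 5)
vs H/Stay: Kai plays D → Kai plays h at [D] → Kai plays s at [D-h] → Lee plays Stay at [D-h-s] → (0, 5)
vs H/In: Kai plays D → Kai plays h at [D] → Kai plays s at [D-h] → Lee plays In at [D-h-s] → (0, 2)
vs T/Out: Kai plays D → Kai plays h at [D] → Kai plays s at [D-h] → Lee plays Out at [D-h-s] → (5, 5)
vs T/Stay: Kai plays D → Kai plays h at [D] → Kai plays s at [D-h] → Lee plays Stay at [D-h-s] → (0, 5)
vs T/In: Kai plays D → Kai plays h at [D] → Kai plays s at [D-h] → Lee plays In at [D-h-s] → (0, 2)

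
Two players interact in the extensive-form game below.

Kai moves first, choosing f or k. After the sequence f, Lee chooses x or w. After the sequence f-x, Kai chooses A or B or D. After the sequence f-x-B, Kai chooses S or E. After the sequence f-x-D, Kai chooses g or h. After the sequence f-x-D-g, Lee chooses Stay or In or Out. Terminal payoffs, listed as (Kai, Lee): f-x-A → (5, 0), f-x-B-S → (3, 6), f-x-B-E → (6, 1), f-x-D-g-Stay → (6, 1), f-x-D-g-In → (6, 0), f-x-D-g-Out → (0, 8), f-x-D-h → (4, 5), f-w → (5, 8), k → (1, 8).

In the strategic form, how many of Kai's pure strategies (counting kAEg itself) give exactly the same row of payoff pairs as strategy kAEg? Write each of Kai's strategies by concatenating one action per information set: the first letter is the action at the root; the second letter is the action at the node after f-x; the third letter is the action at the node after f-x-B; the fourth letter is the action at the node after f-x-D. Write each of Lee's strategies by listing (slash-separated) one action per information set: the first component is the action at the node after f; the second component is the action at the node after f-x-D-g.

Row for kAEg (columns x/Stay, x/In, x/Out, w/Stay, w/In, w/Out): (1,8) (1,8) (1,8) (1,8) (1,8) (1,8).
Under kAEg, Kai's choice at the node after f-x and at the node after f-x-B and at the node after f-x-D can never be reached regardless of what Lee does, so varying those choices leaves every outcome unchanged.
Holding the reachable choices fixed and varying the unreachable ones freely already gives 3 × 2 × 2 = 12 equivalent strategies.
No other strategy reproduces this row, so those 12 are the full class: kASg, kASh, kAEg, kAEh, kBSg, kBSh, kBEg, kBEh, kDSg, kDSh, kDEg, kDEh.

12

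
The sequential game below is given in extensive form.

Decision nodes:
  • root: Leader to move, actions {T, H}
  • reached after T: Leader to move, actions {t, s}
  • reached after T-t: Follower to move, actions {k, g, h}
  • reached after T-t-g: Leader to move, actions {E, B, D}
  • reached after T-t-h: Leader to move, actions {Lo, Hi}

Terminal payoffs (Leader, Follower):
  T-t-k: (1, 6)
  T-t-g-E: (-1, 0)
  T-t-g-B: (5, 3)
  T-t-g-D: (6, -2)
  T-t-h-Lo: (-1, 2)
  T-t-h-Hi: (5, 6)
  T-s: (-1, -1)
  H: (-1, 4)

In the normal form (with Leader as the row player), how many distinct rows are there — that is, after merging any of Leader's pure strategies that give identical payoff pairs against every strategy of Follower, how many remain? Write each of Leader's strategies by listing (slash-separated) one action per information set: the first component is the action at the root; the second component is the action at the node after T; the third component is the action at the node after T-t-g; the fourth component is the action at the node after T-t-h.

8

Leader has 24 pure strategies: T/t/E/Lo, T/t/E/Hi, T/t/B/Lo, T/t/B/Hi, T/t/D/Lo, T/t/D/Hi, T/s/E/Lo, T/s/E/Hi, T/s/B/Lo, T/s/B/Hi, T/s/D/Lo, T/s/D/Hi, H/t/E/Lo, H/t/E/Hi, H/t/B/Lo, H/t/B/Hi, H/t/D/Lo, H/t/D/Hi, H/s/E/Lo, H/s/E/Hi, H/s/B/Lo, H/s/B/Hi, H/s/D/Lo, H/s/D/Hi. Columns: k, g, h.
{T/t/E/Lo} → row (1,6) (-1,0) (-1,2)
{T/t/E/Hi} → row (1,6) (-1,0) (5,6)
{T/t/B/Lo} → row (1,6) (5,3) (-1,2)
{T/t/B/Hi} → row (1,6) (5,3) (5,6)
{T/t/D/Lo} → row (1,6) (6,-2) (-1,2)
{T/t/D/Hi} → row (1,6) (6,-2) (5,6)
{T/s/E/Lo, T/s/E/Hi, T/s/B/Lo, T/s/B/Hi, T/s/D/Lo, T/s/D/Hi} → row (-1,-1) (-1,-1) (-1,-1)
{H/t/E/Lo, H/t/E/Hi, H/t/B/Lo, H/t/B/Hi, H/t/D/Lo, H/t/D/Hi, H/s/E/Lo, H/s/E/Hi, H/s/B/Lo, H/s/B/Hi, H/s/D/Lo, H/s/D/Hi} → row (-1,4) (-1,4) (-1,4)
That's 8 distinct rows out of 24 strategies.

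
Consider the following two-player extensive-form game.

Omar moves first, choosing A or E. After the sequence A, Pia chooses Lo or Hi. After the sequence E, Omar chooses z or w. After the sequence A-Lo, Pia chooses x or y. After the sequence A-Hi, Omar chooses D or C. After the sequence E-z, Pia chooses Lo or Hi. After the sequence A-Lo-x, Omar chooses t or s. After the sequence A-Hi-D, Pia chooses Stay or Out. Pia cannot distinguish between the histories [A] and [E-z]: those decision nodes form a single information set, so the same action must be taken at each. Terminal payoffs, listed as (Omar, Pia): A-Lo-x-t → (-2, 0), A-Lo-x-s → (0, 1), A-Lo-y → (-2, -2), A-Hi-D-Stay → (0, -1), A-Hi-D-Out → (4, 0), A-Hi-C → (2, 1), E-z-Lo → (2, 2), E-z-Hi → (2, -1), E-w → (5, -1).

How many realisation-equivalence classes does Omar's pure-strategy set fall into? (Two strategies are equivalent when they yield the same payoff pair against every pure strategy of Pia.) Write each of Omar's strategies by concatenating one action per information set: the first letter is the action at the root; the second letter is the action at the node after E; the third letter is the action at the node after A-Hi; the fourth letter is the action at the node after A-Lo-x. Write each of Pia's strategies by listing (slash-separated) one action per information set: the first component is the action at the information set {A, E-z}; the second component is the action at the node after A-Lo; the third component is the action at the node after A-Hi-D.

Omar has 16 pure strategies: AzDt, AzDs, AzCt, AzCs, AwDt, AwDs, AwCt, AwCs, EzDt, EzDs, EzCt, EzCs, EwDt, EwDs, EwCt, EwCs. Columns: Lo/x/Stay, Lo/x/Out, Lo/y/Stay, Lo/y/Out, Hi/x/Stay, Hi/x/Out, Hi/y/Stay, Hi/y/Out.
{AzDt, AwDt} → row (-2,0) (-2,0) (-2,-2) (-2,-2) (0,-1) (4,0) (0,-1) (4,0)
{AzDs, AwDs} → row (0,1) (0,1) (-2,-2) (-2,-2) (0,-1) (4,0) (0,-1) (4,0)
{AzCt, AwCt} → row (-2,0) (-2,0) (-2,-2) (-2,-2) (2,1) (2,1) (2,1) (2,1)
{AzCs, AwCs} → row (0,1) (0,1) (-2,-2) (-2,-2) (2,1) (2,1) (2,1) (2,1)
{EzDt, EzDs, EzCt, EzCs} → row (2,2) (2,2) (2,2) (2,2) (2,-1) (2,-1) (2,-1) (2,-1)
{EwDt, EwDs, EwCt, EwCs} → row (5,-1) (5,-1) (5,-1) (5,-1) (5,-1) (5,-1) (5,-1) (5,-1)
That's 6 distinct rows out of 16 strategies.

6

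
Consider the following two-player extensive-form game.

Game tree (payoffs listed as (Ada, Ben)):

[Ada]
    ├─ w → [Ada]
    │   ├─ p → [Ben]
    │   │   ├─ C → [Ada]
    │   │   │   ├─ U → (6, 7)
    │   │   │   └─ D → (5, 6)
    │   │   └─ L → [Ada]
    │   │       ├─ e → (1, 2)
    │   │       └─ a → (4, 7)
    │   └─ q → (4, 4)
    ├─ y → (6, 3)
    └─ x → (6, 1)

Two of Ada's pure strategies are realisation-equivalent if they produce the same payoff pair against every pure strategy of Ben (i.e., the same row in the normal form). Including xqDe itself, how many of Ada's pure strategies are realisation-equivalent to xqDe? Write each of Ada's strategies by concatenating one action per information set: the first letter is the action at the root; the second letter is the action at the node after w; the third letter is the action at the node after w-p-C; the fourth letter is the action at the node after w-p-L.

Row for xqDe (columns C, L): (6,1) (6,1).
Under xqDe, Ada's choice at the node after w and at the node after w-p-C and at the node after w-p-L can never be reached regardless of what Ben does, so varying those choices leaves every outcome unchanged.
Holding the reachable choices fixed and varying the unreachable ones freely already gives 2 × 2 × 2 = 8 equivalent strategies.
No other strategy reproduces this row, so those 8 are the full class: xpUe, xpUa, xpDe, xpDa, xqUe, xqUa, xqDe, xqDa.

8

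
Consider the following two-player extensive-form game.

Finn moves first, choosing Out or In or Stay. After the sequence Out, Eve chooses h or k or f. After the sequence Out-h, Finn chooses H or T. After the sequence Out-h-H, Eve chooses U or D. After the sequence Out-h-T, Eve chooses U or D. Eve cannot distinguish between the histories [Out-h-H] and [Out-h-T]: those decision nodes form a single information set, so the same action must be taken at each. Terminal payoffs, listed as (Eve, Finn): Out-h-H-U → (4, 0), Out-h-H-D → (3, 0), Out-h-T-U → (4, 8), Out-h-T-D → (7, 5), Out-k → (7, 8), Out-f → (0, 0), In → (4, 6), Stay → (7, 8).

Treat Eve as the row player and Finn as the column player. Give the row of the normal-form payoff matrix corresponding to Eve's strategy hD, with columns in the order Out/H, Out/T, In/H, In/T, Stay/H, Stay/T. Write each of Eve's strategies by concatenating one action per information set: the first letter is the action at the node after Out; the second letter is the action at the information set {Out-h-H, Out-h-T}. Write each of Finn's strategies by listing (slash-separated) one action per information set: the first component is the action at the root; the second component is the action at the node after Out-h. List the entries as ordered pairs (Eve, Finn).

vs Out/H: Finn plays Out → Eve plays h at [Out] → Finn plays H at [Out-h] → Eve plays D at [Out-h-H] → (3, 0)
vs Out/T: Finn plays Out → Eve plays h at [Out] → Finn plays T at [Out-h] → Eve plays D at [Out-h-T] → (7, 5)
vs In/H: Finn plays In → (4, 6)
vs In/T: Finn plays In → (4, 6)
vs Stay/H: Finn plays Stay → (7, 8)
vs Stay/T: Finn plays Stay → (7, 8)

(3,0) (7,5) (4,6) (4,6) (7,8) (7,8)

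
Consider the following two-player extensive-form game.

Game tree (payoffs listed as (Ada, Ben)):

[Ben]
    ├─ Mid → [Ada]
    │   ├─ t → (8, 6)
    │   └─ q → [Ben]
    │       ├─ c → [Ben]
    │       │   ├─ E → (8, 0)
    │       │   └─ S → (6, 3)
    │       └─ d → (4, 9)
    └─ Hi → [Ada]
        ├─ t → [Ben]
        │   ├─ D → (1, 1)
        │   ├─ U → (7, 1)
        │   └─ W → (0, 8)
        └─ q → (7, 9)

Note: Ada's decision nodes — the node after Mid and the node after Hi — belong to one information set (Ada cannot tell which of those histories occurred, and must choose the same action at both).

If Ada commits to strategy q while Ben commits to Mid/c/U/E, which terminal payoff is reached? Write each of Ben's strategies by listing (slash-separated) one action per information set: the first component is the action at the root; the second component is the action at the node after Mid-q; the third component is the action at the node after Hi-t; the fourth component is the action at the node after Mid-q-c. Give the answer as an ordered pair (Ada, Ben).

Trace the play path from the root:
  Ben plays Mid
  Ada plays q at [Mid]
  Ben plays c at [Mid-q]
  Ben plays E at [Mid-q-c]
→ terminal payoff (8, 0).
(Ben's choice at the node after Hi-t is never reached on this path, so it doesn't affect the outcome.)

(8, 0)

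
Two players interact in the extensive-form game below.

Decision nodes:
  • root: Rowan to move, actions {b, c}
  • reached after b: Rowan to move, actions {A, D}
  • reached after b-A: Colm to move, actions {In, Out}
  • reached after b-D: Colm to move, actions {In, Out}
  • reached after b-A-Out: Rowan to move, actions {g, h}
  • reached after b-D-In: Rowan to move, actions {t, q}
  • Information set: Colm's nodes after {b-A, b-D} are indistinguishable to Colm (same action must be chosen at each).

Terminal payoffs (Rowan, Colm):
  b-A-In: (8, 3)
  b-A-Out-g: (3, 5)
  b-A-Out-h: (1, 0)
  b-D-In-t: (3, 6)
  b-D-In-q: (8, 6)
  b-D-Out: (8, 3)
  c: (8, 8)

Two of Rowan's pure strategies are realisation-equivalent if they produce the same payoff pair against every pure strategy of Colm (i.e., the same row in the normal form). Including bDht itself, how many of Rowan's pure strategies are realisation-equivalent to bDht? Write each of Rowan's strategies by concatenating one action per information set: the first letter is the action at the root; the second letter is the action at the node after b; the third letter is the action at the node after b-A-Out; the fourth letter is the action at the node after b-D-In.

2

Row for bDht (columns In, Out): (3,6) (8,3).
Under bDht, Rowan's choice at the node after b-A-Out can never be reached regardless of what Colm does, so varying those choices leaves every outcome unchanged.
Holding the reachable choices fixed and varying the unreachable one freely already gives 2 equivalent strategies.
No other strategy reproduces this row, so those 2 are the full class: bDgt, bDht.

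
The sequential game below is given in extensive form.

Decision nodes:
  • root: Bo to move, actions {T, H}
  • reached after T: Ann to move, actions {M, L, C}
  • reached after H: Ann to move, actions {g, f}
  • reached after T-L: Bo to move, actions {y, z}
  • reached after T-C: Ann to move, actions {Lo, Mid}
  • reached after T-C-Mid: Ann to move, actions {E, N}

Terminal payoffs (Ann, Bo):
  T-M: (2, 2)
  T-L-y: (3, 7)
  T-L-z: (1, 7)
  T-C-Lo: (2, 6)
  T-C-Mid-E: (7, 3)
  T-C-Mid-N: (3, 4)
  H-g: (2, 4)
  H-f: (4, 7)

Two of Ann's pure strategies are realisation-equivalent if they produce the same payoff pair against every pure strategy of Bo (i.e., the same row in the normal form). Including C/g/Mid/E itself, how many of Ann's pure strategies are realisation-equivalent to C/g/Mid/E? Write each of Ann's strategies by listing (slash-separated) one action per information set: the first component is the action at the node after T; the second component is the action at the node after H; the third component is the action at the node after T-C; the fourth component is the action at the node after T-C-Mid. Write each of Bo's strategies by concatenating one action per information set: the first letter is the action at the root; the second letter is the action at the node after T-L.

Row for C/g/Mid/E (columns Ty, Tz, Hy, Hz): (7,3) (7,3) (2,4) (2,4).
Every one of Ann's information sets is on the play path for some reply by Bo when Ann follows C/g/Mid/E.
Changing the action at any of them therefore changes at least one column, so only C/g/Mid/E itself gives this row.

1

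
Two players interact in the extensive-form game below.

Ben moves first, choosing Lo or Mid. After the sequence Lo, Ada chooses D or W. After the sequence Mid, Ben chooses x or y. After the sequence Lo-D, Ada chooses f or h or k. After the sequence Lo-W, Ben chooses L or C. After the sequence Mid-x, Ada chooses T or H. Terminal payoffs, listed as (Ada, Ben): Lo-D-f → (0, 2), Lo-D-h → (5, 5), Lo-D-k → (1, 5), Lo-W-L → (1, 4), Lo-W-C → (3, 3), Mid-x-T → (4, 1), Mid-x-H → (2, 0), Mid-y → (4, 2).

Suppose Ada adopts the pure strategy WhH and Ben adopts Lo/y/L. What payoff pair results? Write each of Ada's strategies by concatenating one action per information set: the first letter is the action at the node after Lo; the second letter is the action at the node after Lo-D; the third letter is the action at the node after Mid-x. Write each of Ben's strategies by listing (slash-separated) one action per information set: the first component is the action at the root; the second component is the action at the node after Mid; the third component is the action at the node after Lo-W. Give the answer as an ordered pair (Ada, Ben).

Trace the play path from the root:
  Ben plays Lo
  Ada plays W at [Lo]
  Ben plays L at [Lo-W]
→ terminal payoff (1, 4).
(Ada's choice at the node after Lo-D is never reached on this path, so it doesn't affect the outcome.)

(1, 4)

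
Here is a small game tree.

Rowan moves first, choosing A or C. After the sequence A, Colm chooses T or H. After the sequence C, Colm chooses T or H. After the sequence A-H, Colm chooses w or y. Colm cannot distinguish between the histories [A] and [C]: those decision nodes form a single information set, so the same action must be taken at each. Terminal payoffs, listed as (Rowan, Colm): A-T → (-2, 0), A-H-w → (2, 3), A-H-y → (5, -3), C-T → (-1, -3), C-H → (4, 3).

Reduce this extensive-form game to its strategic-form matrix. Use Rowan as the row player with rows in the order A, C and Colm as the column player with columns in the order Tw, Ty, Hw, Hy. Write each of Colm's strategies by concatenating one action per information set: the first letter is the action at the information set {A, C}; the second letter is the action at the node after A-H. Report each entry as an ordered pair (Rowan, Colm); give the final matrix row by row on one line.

Row A: Tw→(-2,0), Ty→(-2,0), Hw→(2,3), Hy→(5,-3)
Row C: Tw→(-1,-3), Ty→(-1,-3), Hw→(4,3), Hy→(4,3)

A: (-2,0) (-2,0) (2,3) (5,-3) | C: (-1,-3) (-1,-3) (4,3) (4,3)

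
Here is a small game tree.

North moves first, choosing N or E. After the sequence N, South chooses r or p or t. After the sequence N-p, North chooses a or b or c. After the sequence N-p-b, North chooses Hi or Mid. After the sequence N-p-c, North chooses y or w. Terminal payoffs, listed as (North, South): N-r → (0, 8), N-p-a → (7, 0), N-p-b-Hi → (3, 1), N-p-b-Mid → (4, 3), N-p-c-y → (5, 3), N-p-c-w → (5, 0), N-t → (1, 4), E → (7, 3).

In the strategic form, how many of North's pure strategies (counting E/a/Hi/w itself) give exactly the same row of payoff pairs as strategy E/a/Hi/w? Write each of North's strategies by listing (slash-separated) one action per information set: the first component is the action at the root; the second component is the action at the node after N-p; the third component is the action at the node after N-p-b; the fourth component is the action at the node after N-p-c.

12

Row for E/a/Hi/w (columns r, p, t): (7,3) (7,3) (7,3).
Under E/a/Hi/w, North's choice at the node after N-p and at the node after N-p-b and at the node after N-p-c can never be reached regardless of what South does, so varying those choices leaves every outcome unchanged.
Holding the reachable choices fixed and varying the unreachable ones freely already gives 3 × 2 × 2 = 12 equivalent strategies.
No other strategy reproduces this row, so those 12 are the full class: E/a/Hi/y, E/a/Hi/w, E/a/Mid/y, E/a/Mid/w, E/b/Hi/y, E/b/Hi/w, E/b/Mid/y, E/b/Mid/w, E/c/Hi/y, E/c/Hi/w, E/c/Mid/y, E/c/Mid/w.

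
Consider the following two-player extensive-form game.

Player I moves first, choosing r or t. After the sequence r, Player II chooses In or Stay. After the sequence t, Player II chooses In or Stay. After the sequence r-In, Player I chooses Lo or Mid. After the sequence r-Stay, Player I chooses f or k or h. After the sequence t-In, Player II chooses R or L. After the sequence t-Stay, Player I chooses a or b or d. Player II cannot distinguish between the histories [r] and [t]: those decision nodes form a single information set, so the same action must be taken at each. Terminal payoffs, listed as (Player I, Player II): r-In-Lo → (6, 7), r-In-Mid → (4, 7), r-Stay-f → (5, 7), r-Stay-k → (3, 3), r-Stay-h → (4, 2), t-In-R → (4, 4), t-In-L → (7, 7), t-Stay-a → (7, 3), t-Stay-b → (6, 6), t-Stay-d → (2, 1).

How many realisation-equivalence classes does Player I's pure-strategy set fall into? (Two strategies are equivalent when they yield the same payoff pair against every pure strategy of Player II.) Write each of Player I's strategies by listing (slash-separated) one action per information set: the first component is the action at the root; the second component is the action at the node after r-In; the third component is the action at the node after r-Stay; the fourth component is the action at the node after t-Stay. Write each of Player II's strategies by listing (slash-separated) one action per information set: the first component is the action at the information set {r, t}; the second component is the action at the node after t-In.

9

Player I has 36 pure strategies: r/Lo/f/a, r/Lo/f/b, r/Lo/f/d, r/Lo/k/a, r/Lo/k/b, r/Lo/k/d, r/Lo/h/a, r/Lo/h/b, r/Lo/h/d, r/Mid/f/a, r/Mid/f/b, r/Mid/f/d, r/Mid/k/a, r/Mid/k/b, r/Mid/k/d, r/Mid/h/a, r/Mid/h/b, r/Mid/h/d, t/Lo/f/a, t/Lo/f/b, t/Lo/f/d, t/Lo/k/a, t/Lo/k/b, t/Lo/k/d, t/Lo/h/a, t/Lo/h/b, t/Lo/h/d, t/Mid/f/a, t/Mid/f/b, t/Mid/f/d, t/Mid/k/a, t/Mid/k/b, t/Mid/k/d, t/Mid/h/a, t/Mid/h/b, t/Mid/h/d. Columns: In/R, In/L, Stay/R, Stay/L.
{r/Lo/f/a, r/Lo/f/b, r/Lo/f/d} → row (6,7) (6,7) (5,7) (5,7)
{r/Lo/k/a, r/Lo/k/b, r/Lo/k/d} → row (6,7) (6,7) (3,3) (3,3)
{r/Lo/h/a, r/Lo/h/b, r/Lo/h/d} → row (6,7) (6,7) (4,2) (4,2)
{r/Mid/f/a, r/Mid/f/b, r/Mid/f/d} → row (4,7) (4,7) (5,7) (5,7)
{r/Mid/k/a, r/Mid/k/b, r/Mid/k/d} → row (4,7) (4,7) (3,3) (3,3)
{r/Mid/h/a, r/Mid/h/b, r/Mid/h/d} → row (4,7) (4,7) (4,2) (4,2)
{t/Lo/f/a, t/Lo/k/a, t/Lo/h/a, t/Mid/f/a, t/Mid/k/a, t/Mid/h/a} → row (4,4) (7,7) (7,3) (7,3)
{t/Lo/f/b, t/Lo/k/b, t/Lo/h/b, t/Mid/f/b, t/Mid/k/b, t/Mid/h/b} → row (4,4) (7,7) (6,6) (6,6)
{t/Lo/f/d, t/Lo/k/d, t/Lo/h/d, t/Mid/f/d, t/Mid/k/d, t/Mid/h/d} → row (4,4) (7,7) (2,1) (2,1)
That's 9 distinct rows out of 36 strategies.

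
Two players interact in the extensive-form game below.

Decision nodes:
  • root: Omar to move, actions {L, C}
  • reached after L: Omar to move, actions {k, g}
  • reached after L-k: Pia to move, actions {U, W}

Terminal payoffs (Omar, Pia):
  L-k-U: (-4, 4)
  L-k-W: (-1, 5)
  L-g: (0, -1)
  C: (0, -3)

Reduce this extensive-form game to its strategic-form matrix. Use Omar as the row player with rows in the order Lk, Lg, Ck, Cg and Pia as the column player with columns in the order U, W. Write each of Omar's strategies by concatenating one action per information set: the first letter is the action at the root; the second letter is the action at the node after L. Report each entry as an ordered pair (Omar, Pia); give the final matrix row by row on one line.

Lk: (-4,4) (-1,5) | Lg: (0,-1) (0,-1) | Ck: (0,-3) (0,-3) | Cg: (0,-3) (0,-3)

            U        W
  Lk   (-4,4)   (-1,5)
  Lg   (0,-1)   (0,-1)
  Ck   (0,-3)   (0,-3)
  Cg   (0,-3)   (0,-3)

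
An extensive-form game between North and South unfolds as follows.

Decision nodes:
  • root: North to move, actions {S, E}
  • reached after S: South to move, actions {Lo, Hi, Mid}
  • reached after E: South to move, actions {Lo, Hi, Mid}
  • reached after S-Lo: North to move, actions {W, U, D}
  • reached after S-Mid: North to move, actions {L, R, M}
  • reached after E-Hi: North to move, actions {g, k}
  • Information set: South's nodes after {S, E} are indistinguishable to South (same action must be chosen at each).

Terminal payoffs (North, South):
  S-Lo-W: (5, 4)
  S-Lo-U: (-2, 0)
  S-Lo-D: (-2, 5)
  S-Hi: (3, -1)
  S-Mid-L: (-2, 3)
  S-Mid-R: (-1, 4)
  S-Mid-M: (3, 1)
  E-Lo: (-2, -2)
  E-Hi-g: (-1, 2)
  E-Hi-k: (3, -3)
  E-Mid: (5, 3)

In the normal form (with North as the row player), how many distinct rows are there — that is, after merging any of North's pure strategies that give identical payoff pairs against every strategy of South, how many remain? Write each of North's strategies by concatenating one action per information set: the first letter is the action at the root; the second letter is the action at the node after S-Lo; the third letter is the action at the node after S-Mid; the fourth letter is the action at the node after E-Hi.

North has 36 pure strategies: SWLg, SWLk, SWRg, SWRk, SWMg, SWMk, SULg, SULk, SURg, SURk, SUMg, SUMk, SDLg, SDLk, SDRg, SDRk, SDMg, SDMk, EWLg, EWLk, EWRg, EWRk, EWMg, EWMk, EULg, EULk, EURg, EURk, EUMg, EUMk, EDLg, EDLk, EDRg, EDRk, EDMg, EDMk. Columns: Lo, Hi, Mid.
{SWLg, SWLk} → row (5,4) (3,-1) (-2,3)
{SWRg, SWRk} → row (5,4) (3,-1) (-1,4)
{SWMg, SWMk} → row (5,4) (3,-1) (3,1)
{SULg, SULk} → row (-2,0) (3,-1) (-2,3)
{SURg, SURk} → row (-2,0) (3,-1) (-1,4)
{SUMg, SUMk} → row (-2,0) (3,-1) (3,1)
{SDLg, SDLk} → row (-2,5) (3,-1) (-2,3)
{SDRg, SDRk} → row (-2,5) (3,-1) (-1,4)
{SDMg, SDMk} → row (-2,5) (3,-1) (3,1)
{EWLg, EWRg, EWMg, EULg, EURg, EUMg, EDLg, EDRg, EDMg} → row (-2,-2) (-1,2) (5,3)
{EWLk, EWRk, EWMk, EULk, EURk, EUMk, EDLk, EDRk, EDMk} → row (-2,-2) (3,-3) (5,3)
That's 11 distinct rows out of 36 strategies.

11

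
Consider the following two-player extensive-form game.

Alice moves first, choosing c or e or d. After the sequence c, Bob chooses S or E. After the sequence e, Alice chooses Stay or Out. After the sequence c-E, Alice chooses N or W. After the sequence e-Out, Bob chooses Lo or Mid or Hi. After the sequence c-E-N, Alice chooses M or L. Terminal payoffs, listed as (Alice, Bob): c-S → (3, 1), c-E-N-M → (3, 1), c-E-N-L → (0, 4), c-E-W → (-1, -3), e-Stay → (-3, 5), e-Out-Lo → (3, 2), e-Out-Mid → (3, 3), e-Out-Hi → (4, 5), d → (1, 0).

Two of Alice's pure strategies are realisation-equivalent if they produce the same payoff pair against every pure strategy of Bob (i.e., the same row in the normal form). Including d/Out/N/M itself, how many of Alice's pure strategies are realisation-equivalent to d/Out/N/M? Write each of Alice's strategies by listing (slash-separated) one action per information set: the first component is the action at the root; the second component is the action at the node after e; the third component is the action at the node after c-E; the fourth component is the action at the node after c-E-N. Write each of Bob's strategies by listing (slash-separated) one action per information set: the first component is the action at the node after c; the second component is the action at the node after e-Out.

Row for d/Out/N/M (columns S/Lo, S/Mid, S/Hi, E/Lo, E/Mid, E/Hi): (1,0) (1,0) (1,0) (1,0) (1,0) (1,0).
Under d/Out/N/M, Alice's choice at the node after e and at the node after c-E and at the node after c-E-N can never be reached regardless of what Bob does, so varying those choices leaves every outcome unchanged.
Holding the reachable choices fixed and varying the unreachable ones freely already gives 2 × 2 × 2 = 8 equivalent strategies.
No other strategy reproduces this row, so those 8 are the full class: d/Stay/N/M, d/Stay/N/L, d/Stay/W/M, d/Stay/W/L, d/Out/N/M, d/Out/N/L, d/Out/W/M, d/Out/W/L.

8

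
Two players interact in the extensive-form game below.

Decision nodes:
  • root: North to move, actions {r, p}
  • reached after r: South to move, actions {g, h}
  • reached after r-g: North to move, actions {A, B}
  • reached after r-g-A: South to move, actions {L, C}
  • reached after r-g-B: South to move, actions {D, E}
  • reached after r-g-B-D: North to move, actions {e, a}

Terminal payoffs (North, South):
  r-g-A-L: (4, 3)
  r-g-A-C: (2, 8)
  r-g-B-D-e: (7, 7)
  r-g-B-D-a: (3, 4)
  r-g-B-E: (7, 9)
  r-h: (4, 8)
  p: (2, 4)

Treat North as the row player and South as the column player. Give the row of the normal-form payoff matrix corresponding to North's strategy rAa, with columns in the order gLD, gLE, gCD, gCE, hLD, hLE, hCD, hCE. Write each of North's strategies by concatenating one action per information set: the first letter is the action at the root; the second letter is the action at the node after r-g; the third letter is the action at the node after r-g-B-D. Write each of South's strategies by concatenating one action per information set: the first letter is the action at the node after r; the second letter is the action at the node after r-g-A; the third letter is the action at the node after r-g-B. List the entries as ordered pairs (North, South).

vs gLD: North plays r → South plays g at [r] → North plays A at [r-g] → South plays L at [r-g-A] → (4, 3)
vs gLE: North plays r → South plays g at [r] → North plays A at [r-g] → South plays L at [r-g-A] → (4, 3)
vs gCD: North plays r → South plays g at [r] → North plays A at [r-g] → South plays C at [r-g-A] → (2, 8)
vs gCE: North plays r → South plays g at [r] → North plays A at [r-g] → South plays C at [r-g-A] → (2, 8)
vs hLD: North plays r → South plays h at [r] → (4, 8)
vs hLE: North plays r → South plays h at [r] → (4, 8)
vs hCD: North plays r → South plays h at [r] → (4, 8)
vs hCE: North plays r → South plays h at [r] → (4, 8)

(4,3) (4,3) (2,8) (2,8) (4,8) (4,8) (4,8) (4,8)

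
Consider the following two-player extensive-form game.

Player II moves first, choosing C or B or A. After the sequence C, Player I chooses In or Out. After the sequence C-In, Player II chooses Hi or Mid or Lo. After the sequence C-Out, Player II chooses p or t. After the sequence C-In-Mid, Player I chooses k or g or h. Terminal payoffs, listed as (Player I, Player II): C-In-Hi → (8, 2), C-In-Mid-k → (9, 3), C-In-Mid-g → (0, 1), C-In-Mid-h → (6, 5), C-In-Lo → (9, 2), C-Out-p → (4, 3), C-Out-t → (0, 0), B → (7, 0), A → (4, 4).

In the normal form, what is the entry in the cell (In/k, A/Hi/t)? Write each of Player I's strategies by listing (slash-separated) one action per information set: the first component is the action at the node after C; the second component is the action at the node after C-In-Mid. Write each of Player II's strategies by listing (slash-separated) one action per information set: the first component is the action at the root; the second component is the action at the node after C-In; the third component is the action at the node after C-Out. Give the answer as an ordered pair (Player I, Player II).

Trace the play path from the root:
  Player II plays A
→ terminal payoff (4, 4).
(Player I's choice at the node after C is never reached on this path, so it doesn't affect the outcome.)

(4, 4)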